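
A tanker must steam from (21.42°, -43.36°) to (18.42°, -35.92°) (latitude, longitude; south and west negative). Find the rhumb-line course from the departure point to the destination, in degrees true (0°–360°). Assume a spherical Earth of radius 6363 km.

Meridional parts: M(φ₁)=+0.3829, M(φ₂)=+0.3272 → ΔM = -0.0557;  Δλ = +0.1299 rad
tan C = Δλ / ΔM = -2.3313 → C = 113.22°

113.2°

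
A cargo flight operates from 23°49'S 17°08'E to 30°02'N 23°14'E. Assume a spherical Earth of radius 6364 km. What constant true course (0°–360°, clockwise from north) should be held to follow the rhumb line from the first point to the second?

6.2°

Meridional parts: M(φ₁)=-0.4282, M(φ₂)=+0.5500 → ΔM = +0.9782;  Δλ = +0.1065 rad
tan C = Δλ / ΔM = +0.1088 → C = 6.21°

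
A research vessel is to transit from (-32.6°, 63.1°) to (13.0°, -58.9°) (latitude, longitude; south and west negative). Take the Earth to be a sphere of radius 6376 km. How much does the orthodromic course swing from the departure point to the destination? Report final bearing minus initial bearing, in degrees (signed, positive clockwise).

+36.8°

At departure: θ₁ = atan2(sin Δλ cos φ₂, cos φ₁ sin φ₂ − sin φ₁ cos φ₂ cos Δλ) = 263.87°
At arrival: θ₂ = atan2(sin Δλ cos φ₁, −cos φ₂ sin φ₁ + sin φ₂ cos φ₁ cos Δλ) = 300.72°
Δθ = θ₂ − θ₁ = +36.8°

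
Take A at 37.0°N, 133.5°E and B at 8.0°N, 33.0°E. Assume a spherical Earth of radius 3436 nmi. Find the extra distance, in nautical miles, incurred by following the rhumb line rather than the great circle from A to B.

152 nmi

Great circle: cos σ = sin φ₁ sin φ₂ + cos φ₁ cos φ₂ cos Δλ,  σ = 1.6312 rad → d_gc = 5604.8 nmi
Rhumb line: Δψ = -0.5559, q = Δφ/Δψ = 0.9105, d_rh = R√(Δφ²+q²Δλ²) = 5756.4 nmi
Excess = 5756.4 − 5604.8 = 151.6 ≈ 152 nmi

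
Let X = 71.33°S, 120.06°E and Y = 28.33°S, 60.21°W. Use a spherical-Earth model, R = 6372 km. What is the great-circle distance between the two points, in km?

cos σ = sin φ₁ sin φ₂ + cos φ₁ cos φ₂ cos Δλ
      = sin(-71.33°)sin(-28.33°) + cos(-71.33°)cos(-28.33°)cos(179.73°) = 0.1678
σ = 80.340° → d = Rσ = 6372·1.40219 = 8935 km

8935 km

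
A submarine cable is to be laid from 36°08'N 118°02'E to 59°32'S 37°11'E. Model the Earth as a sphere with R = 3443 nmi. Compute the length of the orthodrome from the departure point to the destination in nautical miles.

6989 nmi

cos σ = sin φ₁ sin φ₂ + cos φ₁ cos φ₂ cos Δλ
      = sin(36.13°)sin(-59.53°) + cos(36.13°)cos(-59.53°)cos(-80.85°) = -0.4431
σ = 116.304° → d = Rσ = 3443·2.02988 = 6989 nmi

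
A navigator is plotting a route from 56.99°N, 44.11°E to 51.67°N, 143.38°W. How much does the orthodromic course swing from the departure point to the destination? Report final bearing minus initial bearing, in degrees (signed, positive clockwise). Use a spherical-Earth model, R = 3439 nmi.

+170.8°

At departure: θ₁ = atan2(sin Δλ cos φ₂, cos φ₁ sin φ₂ − sin φ₁ cos φ₂ cos Δλ) = 4.90°
At arrival: θ₂ = atan2(sin Δλ cos φ₁, −cos φ₂ sin φ₁ + sin φ₂ cos φ₁ cos Δλ) = 175.70°
Δθ = θ₂ − θ₁ = +170.8°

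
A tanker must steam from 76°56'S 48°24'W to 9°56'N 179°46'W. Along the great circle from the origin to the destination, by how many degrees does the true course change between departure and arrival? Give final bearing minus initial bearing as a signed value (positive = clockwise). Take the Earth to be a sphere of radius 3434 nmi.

At departure: θ₁ = atan2(sin Δλ cos φ₂, cos φ₁ sin φ₂ − sin φ₁ cos φ₂ cos Δλ) = 231.16°
At arrival: θ₂ = atan2(sin Δλ cos φ₁, −cos φ₂ sin φ₁ + sin φ₂ cos φ₁ cos Δλ) = 349.70°
Δθ = θ₂ − θ₁ = +118.5°

+118.5°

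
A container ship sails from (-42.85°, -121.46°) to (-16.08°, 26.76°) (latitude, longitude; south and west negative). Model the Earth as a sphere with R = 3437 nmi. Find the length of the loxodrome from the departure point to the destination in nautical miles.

Δψ = ln[tan(π/4+φ₂/2)/tan(π/4+φ₁/2)] = +0.5449;  Δφ = +0.4672 rad,  Δλ = +2.5869 rad
q = Δφ/Δψ = 0.8575
d = R·√(Δφ² + q²Δλ²) = 3437·2.26700 = 7792 nmi

7792 nmi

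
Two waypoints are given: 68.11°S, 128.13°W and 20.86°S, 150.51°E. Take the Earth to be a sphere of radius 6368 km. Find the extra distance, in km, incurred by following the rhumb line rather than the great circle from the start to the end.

374 km

Great circle: cos σ = sin φ₁ sin φ₂ + cos φ₁ cos φ₂ cos Δλ,  σ = 1.1780 rad → d_gc = 7501.67 km
Rhumb line: Δψ = +1.2707, q = Δφ/Δψ = 0.6490, d_rh = R√(Δφ²+q²Δλ²) = 7875.19 km
Excess = 7875.19 − 7501.67 = 373.52 ≈ 374 km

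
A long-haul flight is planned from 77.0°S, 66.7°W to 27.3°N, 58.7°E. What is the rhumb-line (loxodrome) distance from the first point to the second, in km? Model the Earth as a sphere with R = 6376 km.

Rhumb course C = atan2(Δλ, Δψ) with Δψ = ln[tan(π/4+φ₂/2)/tan(π/4+φ₁/2)] = +2.6677, Δλ = +2.1886 → C = 39.37°
d = R·|Δφ| / |cos C| = 6376·1.82038 / 0.77311 = 15013 km

15013 km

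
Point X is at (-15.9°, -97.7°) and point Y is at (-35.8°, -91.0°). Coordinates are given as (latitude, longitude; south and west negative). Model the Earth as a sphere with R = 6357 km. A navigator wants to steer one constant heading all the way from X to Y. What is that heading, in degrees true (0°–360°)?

163.3°

Δψ = ln[tan(π/4+φ₂/2)/tan(π/4+φ₁/2)] = -0.3888
Δλ = +0.1169 rad (taken the short way round)
course = atan2(Δλ, Δψ) = 163.26°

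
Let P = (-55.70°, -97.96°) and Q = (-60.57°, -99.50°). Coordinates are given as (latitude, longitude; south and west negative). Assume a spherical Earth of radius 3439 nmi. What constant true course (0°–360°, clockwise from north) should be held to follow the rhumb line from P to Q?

189.5°

Δψ = ln[tan(π/4+φ₂/2)/tan(π/4+φ₁/2)] = -0.1613
Δλ = -0.0269 rad (taken the short way round)
course = atan2(Δλ, Δψ) = 189.46°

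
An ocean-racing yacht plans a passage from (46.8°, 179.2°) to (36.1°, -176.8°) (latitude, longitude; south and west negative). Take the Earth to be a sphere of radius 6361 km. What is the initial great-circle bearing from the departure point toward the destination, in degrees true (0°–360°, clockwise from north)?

N = sin Δλ·cos φ₂ = +0.0564;  D = cos φ₁ sin φ₂ − sin φ₁ cos φ₂ cos Δλ = -0.1842
initial course = atan2(N, D) = 162.99°

163.0°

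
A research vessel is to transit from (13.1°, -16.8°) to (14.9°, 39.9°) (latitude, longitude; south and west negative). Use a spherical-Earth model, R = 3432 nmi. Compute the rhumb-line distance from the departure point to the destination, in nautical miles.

3297 nmi

Δψ = ln[tan(π/4+φ₂/2)/tan(π/4+φ₁/2)] = +0.0324;  Δφ = +0.0314 rad,  Δλ = +0.9896 rad
q = Δφ/Δψ = 0.9703
d = R·√(Δφ² + q²Δλ²) = 3432·0.96068 = 3297 nmi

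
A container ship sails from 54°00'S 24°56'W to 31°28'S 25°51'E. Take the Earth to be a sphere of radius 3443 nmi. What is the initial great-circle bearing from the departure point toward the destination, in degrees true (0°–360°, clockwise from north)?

78.9°

θ = atan2( sin Δλ·cos φ₂ ,  cos φ₁ sin φ₂ − sin φ₁ cos φ₂ cos Δλ )
  = atan2(+0.6608, +0.1295) = 78.92°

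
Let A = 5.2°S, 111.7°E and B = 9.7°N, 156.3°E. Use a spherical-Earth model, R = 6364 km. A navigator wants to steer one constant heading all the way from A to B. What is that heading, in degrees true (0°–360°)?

71.5°

Meridional parts: M(φ₁)=-0.0909, M(φ₂)=+0.1701 → ΔM = +0.2610;  Δλ = +0.7784 rad
tan C = Δλ / ΔM = +2.9825 → C = 71.46°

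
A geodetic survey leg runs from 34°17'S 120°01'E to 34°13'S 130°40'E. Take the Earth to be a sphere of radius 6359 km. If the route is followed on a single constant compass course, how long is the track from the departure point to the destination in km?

977 km

Δψ = ln[tan(π/4+φ₂/2)/tan(π/4+φ₁/2)] = +0.0014;  Δφ = +0.0012 rad,  Δλ = +0.1859 rad
q = Δφ/Δψ = 0.8266
d = R·√(Δφ² + q²Δλ²) = 6359·0.15365 = 977 km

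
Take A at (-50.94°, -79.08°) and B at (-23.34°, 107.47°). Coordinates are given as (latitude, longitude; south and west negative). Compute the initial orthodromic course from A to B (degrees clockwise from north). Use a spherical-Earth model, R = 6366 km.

N = sin Δλ·cos φ₂ = -0.1047;  D = cos φ₁ sin φ₂ − sin φ₁ cos φ₂ cos Δλ = -0.9579
initial course = atan2(N, D) = 186.24°

186.2°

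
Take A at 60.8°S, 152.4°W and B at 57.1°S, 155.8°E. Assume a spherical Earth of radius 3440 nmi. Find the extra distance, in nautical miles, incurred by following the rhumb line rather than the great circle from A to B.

Great circle: cos σ = sin φ₁ sin φ₂ + cos φ₁ cos φ₂ cos Δλ,  σ = 0.4583 rad → d_gc = 1576.6 nmi
Rhumb line: Δψ = +0.1253, q = Δφ/Δψ = 0.5152, d_rh = R√(Δφ²+q²Δλ²) = 1617.6 nmi
Excess = 1617.6 − 1576.6 = 41.0 ≈ 41 nmi

41 nmi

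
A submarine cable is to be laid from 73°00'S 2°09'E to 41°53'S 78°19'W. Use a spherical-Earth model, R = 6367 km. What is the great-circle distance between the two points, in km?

5288 km

Haversine: a = sin²(Δφ/2)+cos φ₁ cos φ₂ sin²(Δλ/2) = 0.16275;  σ = 2·atan2(√a,√(1−a))
σ = 47.585° → d = Rσ = 6367·0.83052 = 5288 km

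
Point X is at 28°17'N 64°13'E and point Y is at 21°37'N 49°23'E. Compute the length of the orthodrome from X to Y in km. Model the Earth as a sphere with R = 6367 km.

1666 km

cos σ = sin φ₁ sin φ₂ + cos φ₁ cos φ₂ cos Δλ
      = sin(28.28°)sin(21.62°) + cos(28.28°)cos(21.62°)cos(-14.83°) = 0.9660
σ = 14.993° → d = Rσ = 6367·0.26168 = 1666 km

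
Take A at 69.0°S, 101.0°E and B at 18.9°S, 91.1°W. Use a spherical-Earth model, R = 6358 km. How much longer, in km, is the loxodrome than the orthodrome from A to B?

3118 km

Great circle: cos σ = sin φ₁ sin φ₂ + cos φ₁ cos φ₂ cos Δλ,  σ = 1.5999 rad → d_gc = 10172.2 km
Rhumb line: Δψ = +1.3496, q = Δφ/Δψ = 0.6479, d_rh = R√(Δφ²+q²Δλ²) = 13290.5 km
Excess = 13290.5 − 10172.2 = 3118.3 ≈ 3118 km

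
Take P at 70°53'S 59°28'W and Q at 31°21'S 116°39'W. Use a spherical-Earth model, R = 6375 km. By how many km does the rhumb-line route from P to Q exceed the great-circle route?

152 km

Great circle: cos σ = sin φ₁ sin φ₂ + cos φ₁ cos φ₂ cos Δλ,  σ = 0.8722 rad → d_gc = 5560.2 km
Rhumb line: Δψ = +1.2048, q = Δφ/Δψ = 0.5727, d_rh = R√(Δφ²+q²Δλ²) = 5711.9 km
Excess = 5711.9 − 5560.2 = 151.7 ≈ 152 km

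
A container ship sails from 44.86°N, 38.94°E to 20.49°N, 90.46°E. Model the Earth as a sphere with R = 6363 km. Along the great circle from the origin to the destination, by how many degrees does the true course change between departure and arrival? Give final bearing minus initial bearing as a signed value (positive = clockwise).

+29.8°

At departure: θ₁ = atan2(sin Δλ cos φ₂, cos φ₁ sin φ₂ − sin φ₁ cos φ₂ cos Δλ) = 102.53°
At arrival: θ₂ = atan2(sin Δλ cos φ₁, −cos φ₂ sin φ₁ + sin φ₂ cos φ₁ cos Δλ) = 132.38°
Δθ = θ₂ − θ₁ = +29.8°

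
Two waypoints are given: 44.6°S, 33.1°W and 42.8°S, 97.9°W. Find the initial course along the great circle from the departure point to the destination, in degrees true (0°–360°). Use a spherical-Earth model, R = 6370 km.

248.3°

θ = atan2( sin Δλ·cos φ₂ ,  cos φ₁ sin φ₂ − sin φ₁ cos φ₂ cos Δλ )
  = atan2(-0.6639, -0.2644) = 248.28°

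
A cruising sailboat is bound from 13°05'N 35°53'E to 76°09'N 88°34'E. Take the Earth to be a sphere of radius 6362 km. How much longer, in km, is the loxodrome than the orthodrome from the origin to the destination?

154 km

Great circle: cos σ = sin φ₁ sin φ₂ + cos φ₁ cos φ₂ cos Δλ,  σ = 1.2013 rad → d_gc = 7642.731 km
Rhumb line: Δψ = +1.8778, q = Δφ/Δψ = 0.5862, d_rh = R√(Δφ²+q²Δλ²) = 7797.228 km
Excess = 7797.228 − 7642.731 = 154.497 ≈ 154 km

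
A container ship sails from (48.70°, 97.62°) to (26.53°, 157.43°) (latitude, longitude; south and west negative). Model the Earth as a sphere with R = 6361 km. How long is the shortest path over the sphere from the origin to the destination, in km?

5636 km

Haversine: a = sin²(Δφ/2)+cos φ₁ cos φ₂ sin²(Δλ/2) = 0.18374;  σ = 2·atan2(√a,√(1−a))
σ = 50.764° → d = Rσ = 6361·0.88601 = 5636 km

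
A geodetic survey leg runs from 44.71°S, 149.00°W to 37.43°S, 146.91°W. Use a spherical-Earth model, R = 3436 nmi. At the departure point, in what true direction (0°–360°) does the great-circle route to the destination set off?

12.9°

N = sin Δλ·cos φ₂ = +0.0290;  D = cos φ₁ sin φ₂ − sin φ₁ cos φ₂ cos Δλ = +0.1263
initial course = atan2(N, D) = 12.91°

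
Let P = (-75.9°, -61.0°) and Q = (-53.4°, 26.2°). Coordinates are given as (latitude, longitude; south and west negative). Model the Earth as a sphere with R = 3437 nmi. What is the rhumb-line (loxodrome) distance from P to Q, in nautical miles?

Δψ = ln[tan(π/4+φ₂/2)/tan(π/4+φ₁/2)] = +0.9836;  Δφ = +0.3927 rad,  Δλ = +1.5219 rad
q = Δφ/Δψ = 0.3992
d = R·√(Δφ² + q²Δλ²) = 3437·0.72345 = 2487 nmi

2487 nmi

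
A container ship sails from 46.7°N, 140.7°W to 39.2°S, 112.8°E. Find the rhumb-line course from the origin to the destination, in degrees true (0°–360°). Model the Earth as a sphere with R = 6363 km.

Δψ = ln[tan(π/4+φ₂/2)/tan(π/4+φ₁/2)] = -1.6688
Δλ = -1.8588 rad (taken the short way round)
course = atan2(Δλ, Δψ) = 228.08°

228.1°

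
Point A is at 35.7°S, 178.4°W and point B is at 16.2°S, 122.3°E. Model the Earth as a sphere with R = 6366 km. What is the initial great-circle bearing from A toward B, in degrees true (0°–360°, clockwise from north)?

θ = atan2( sin Δλ·cos φ₂ ,  cos φ₁ sin φ₂ − sin φ₁ cos φ₂ cos Δλ )
  = atan2(-0.8257, +0.0595) = 274.12°

274.1°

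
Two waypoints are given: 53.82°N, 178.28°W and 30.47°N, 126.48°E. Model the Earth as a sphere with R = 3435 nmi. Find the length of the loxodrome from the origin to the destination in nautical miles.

Δψ = ln[tan(π/4+φ₂/2)/tan(π/4+φ₁/2)] = -0.5600;  Δφ = -0.4075 rad,  Δλ = -0.9641 rad
q = Δφ/Δψ = 0.7277
d = R·√(Δφ² + q²Δλ²) = 3435·0.81135 = 2787 nmi

2787 nmi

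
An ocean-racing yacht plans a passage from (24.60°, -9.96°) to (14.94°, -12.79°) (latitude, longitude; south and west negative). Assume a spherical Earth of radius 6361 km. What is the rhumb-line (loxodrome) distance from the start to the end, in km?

1112 km

Rhumb course C = atan2(Δλ, Δψ) with Δψ = ln[tan(π/4+φ₂/2)/tan(π/4+φ₁/2)] = -0.1794, Δλ = -0.0494 → C = 195.39°
d = R·|Δφ| / |cos C| = 6361·0.16860 / 0.96414 = 1112 km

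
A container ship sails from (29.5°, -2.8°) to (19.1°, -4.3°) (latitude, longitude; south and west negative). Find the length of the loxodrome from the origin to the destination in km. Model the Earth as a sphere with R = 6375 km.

Rhumb course C = atan2(Δλ, Δψ) with Δψ = ln[tan(π/4+φ₂/2)/tan(π/4+φ₁/2)] = -0.1995, Δλ = -0.0262 → C = 187.47°
d = R·|Δφ| / |cos C| = 6375·0.18151 / 0.99150 = 1167 km

1167 km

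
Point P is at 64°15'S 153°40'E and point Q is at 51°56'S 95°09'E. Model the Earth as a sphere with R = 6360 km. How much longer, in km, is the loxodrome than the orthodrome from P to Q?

Great circle: cos σ = sin φ₁ sin φ₂ + cos φ₁ cos φ₂ cos Δλ,  σ = 0.5567 rad → d_gc = 3540.5 km
Rhumb line: Δψ = +0.4116, q = Δφ/Δψ = 0.5222, d_rh = R√(Δφ²+q²Δλ²) = 3657.3 km
Excess = 3657.3 − 3540.5 = 116.8 ≈ 117 km

117 km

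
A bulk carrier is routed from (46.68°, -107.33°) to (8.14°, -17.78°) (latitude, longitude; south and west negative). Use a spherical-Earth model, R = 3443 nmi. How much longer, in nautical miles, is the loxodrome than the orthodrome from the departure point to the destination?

Great circle: cos σ = sin φ₁ sin φ₂ + cos φ₁ cos φ₂ cos Δλ,  σ = 1.4622 rad → d_gc = 5034.5 nmi
Rhumb line: Δψ = -0.7809, q = Δφ/Δψ = 0.8614, d_rh = R√(Δφ²+q²Δλ²) = 5181.5 nmi
Excess = 5181.5 − 5034.5 = 147.0 ≈ 147 nmi

147 nmi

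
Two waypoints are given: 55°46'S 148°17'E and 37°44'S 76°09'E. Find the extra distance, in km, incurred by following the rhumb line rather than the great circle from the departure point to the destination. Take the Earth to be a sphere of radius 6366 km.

217 km

Great circle: cos σ = sin φ₁ sin φ₂ + cos φ₁ cos φ₂ cos Δλ,  σ = 0.8731 rad → d_gc = 5558.1 km
Rhumb line: Δψ = +0.4657, q = Δφ/Δψ = 0.6758, d_rh = R√(Δφ²+q²Δλ²) = 5775.3 km
Excess = 5775.3 − 5558.1 = 217.2 ≈ 217 km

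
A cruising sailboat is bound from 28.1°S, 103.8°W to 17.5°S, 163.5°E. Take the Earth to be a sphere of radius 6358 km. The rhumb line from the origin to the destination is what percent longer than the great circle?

2.1%

Great circle: σ = 1.4686 rad → d_gc = Rσ = 9337.4 km
Rhumb: Δφ = +0.1850, Δλ = -1.6179, Δψ = +0.2011, q = Δφ/Δψ = 0.9201 → d_rh = R√(Δφ²+q²Δλ²) = 9537.4 km
Excess = (9537.4 − 9337.4) / 9337.4 = 200.0 / 9337.4 = 2.14% ≈ 2.1%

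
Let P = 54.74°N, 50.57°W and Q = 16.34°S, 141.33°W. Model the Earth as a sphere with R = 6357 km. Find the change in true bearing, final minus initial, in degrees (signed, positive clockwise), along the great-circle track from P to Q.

-44.5°

Initial bearing θ₁ = atan2(sin Δλ cos φ₂, cos φ₁ sin φ₂ − sin φ₁ cos φ₂ cos Δλ) = 261.00°
Final bearing θ₂ = (initial bearing from the destination back to the start) + 180° = 216.45°
Δθ = θ₂ − θ₁ = -44.5°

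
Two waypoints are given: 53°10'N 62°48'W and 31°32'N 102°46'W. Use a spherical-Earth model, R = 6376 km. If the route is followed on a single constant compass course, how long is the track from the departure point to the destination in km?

4032 km

Δψ = ln[tan(π/4+φ₂/2)/tan(π/4+φ₁/2)] = -0.5192;  Δφ = -0.3776 rad,  Δλ = -0.6975 rad
q = Δφ/Δψ = 0.7272
d = R·√(Δφ² + q²Δλ²) = 6376·0.63235 = 4032 km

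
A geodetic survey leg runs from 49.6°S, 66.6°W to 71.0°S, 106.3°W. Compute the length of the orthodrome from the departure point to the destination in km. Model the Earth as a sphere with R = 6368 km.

cos σ = sin φ₁ sin φ₂ + cos φ₁ cos φ₂ cos Δλ
      = sin(-49.60°)sin(-71.00°) + cos(-49.60°)cos(-71.00°)cos(-39.70°) = 0.8824
σ = 28.067° → d = Rσ = 6368·0.48986 = 3119 km

3119 km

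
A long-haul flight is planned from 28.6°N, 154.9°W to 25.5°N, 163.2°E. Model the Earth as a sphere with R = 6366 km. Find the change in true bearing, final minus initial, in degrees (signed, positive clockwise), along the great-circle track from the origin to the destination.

At departure: θ₁ = atan2(sin Δλ cos φ₂, cos φ₁ sin φ₂ − sin φ₁ cos φ₂ cos Δλ) = 275.34°
At arrival: θ₂ = atan2(sin Δλ cos φ₁, −cos φ₂ sin φ₁ + sin φ₂ cos φ₁ cos Δλ) = 255.58°
Δθ = θ₂ − θ₁ = -19.8°

-19.8°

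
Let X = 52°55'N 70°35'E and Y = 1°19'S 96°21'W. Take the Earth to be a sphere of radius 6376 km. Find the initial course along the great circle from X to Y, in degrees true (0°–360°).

343.5°

θ = atan2( sin Δλ·cos φ₂ ,  cos φ₁ sin φ₂ − sin φ₁ cos φ₂ cos Δλ )
  = atan2(-0.2260, +0.7630) = 343.50°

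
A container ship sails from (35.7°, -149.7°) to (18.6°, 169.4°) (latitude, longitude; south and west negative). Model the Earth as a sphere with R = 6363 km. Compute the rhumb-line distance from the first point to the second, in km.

Rhumb course C = atan2(Δλ, Δψ) with Δψ = ln[tan(π/4+φ₂/2)/tan(π/4+φ₁/2)] = -0.3373, Δλ = -0.7138 → C = 244.71°
d = R·|Δφ| / |cos C| = 6363·0.29845 / 0.42725 = 4445 km

4445 km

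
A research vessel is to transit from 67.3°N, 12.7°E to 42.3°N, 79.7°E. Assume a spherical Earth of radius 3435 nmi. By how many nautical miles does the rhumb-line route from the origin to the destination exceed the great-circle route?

Great circle: cos σ = sin φ₁ sin φ₂ + cos φ₁ cos φ₂ cos Δλ,  σ = 0.7489 rad → d_gc = 2572.6 nmi
Rhumb line: Δψ = -0.7896, q = Δφ/Δψ = 0.5526, d_rh = R√(Δφ²+q²Δλ²) = 2678.4 nmi
Excess = 2678.4 − 2572.6 = 105.8 ≈ 106 nmi

106 nmi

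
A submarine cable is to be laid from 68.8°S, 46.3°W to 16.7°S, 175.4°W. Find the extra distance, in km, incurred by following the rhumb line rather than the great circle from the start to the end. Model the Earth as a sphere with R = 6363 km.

Great circle: cos σ = sin φ₁ sin φ₂ + cos φ₁ cos φ₂ cos Δλ,  σ = 1.5213 rad → d_gc = 9680.1 km
Rhumb line: Δψ = +1.3802, q = Δφ/Δψ = 0.6588, d_rh = R√(Δφ²+q²Δλ²) = 11077.1 km
Excess = 11077.1 − 9680.1 = 1397.0 ≈ 1397 km

1397 km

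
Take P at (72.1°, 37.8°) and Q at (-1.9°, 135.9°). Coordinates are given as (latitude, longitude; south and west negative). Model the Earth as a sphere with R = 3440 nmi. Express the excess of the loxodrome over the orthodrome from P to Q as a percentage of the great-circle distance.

Great circle: σ = 1.6457 rad → d_gc = Rσ = 5661.2 nmi
Rhumb: Δφ = -1.2915, Δλ = +1.7122, Δψ = -1.8816, q = Δφ/Δψ = 0.6864 → d_rh = R√(Δφ²+q²Δλ²) = 6007.1 nmi
Excess = (6007.1 − 5661.2) / 5661.2 = 345.9 / 5661.2 = 6.11% ≈ 6.1%

6.1%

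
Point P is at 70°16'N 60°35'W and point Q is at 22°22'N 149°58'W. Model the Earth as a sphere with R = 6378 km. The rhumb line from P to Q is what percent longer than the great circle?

Great circle: σ = 1.2009 rad → d_gc = Rσ = 7659.2 km
Rhumb: Δφ = -0.8360, Δλ = -1.5600, Δψ = -1.3484, q = Δφ/Δψ = 0.6200 → d_rh = R√(Δφ²+q²Δλ²) = 8153.9 km
Excess = (8153.9 − 7659.2) / 7659.2 = 494.7 / 7659.2 = 6.46% ≈ 6.5%

6.5%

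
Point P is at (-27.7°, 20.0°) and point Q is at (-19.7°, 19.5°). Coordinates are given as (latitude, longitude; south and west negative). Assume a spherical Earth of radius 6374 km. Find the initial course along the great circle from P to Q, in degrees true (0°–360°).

356.6°

θ = atan2( sin Δλ·cos φ₂ ,  cos φ₁ sin φ₂ − sin φ₁ cos φ₂ cos Δλ )
  = atan2(-0.0082, +0.1392) = 356.62°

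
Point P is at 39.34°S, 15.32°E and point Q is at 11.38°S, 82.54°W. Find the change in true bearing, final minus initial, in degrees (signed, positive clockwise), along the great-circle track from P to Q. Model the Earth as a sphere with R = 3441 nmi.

At departure: θ₁ = atan2(sin Δλ cos φ₂, cos φ₁ sin φ₂ − sin φ₁ cos φ₂ cos Δλ) = 256.25°
At arrival: θ₂ = atan2(sin Δλ cos φ₁, −cos φ₂ sin φ₁ + sin φ₂ cos φ₁ cos Δλ) = 309.98°
Δθ = θ₂ − θ₁ = +53.7°

+53.7°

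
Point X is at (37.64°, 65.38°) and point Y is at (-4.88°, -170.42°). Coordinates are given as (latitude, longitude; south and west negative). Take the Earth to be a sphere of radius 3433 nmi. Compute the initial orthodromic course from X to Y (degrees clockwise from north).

N = sin Δλ·cos φ₂ = +0.8241;  D = cos φ₁ sin φ₂ − sin φ₁ cos φ₂ cos Δλ = +0.2747
initial course = atan2(N, D) = 71.57°

71.6°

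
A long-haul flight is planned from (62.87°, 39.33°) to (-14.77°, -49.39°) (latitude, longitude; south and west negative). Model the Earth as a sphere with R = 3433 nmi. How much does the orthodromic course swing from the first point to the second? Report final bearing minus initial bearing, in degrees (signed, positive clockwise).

-54.2°

Initial bearing θ₁ = atan2(sin Δλ cos φ₂, cos φ₁ sin φ₂ − sin φ₁ cos φ₂ cos Δλ) = 262.02°
Final bearing θ₂ = (initial bearing from the destination back to the start) + 180° = 207.84°
Δθ = θ₂ − θ₁ = -54.2°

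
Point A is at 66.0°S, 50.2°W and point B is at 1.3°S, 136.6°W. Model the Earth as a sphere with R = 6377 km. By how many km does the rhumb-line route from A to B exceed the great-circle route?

Great circle: cos σ = sin φ₁ sin φ₂ + cos φ₁ cos φ₂ cos Δλ,  σ = 1.5245 rad → d_gc = 9721.9 km
Rhumb line: Δψ = +1.5259, q = Δφ/Δψ = 0.7401, d_rh = R√(Δφ²+q²Δλ²) = 10124.3 km
Excess = 10124.3 − 9721.9 = 402.4 ≈ 402 km

402 km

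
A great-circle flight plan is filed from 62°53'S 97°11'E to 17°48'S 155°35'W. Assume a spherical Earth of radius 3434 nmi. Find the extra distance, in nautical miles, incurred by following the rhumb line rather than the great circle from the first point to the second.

410 nmi

Great circle: cos σ = sin φ₁ sin φ₂ + cos φ₁ cos φ₂ cos Δλ,  σ = 1.4268 rad → d_gc = 4899.6 nmi
Rhumb line: Δψ = +1.1065, q = Δφ/Δψ = 0.7111, d_rh = R√(Δφ²+q²Δλ²) = 5309.3 nmi
Excess = 5309.3 − 4899.6 = 409.7 ≈ 410 nmi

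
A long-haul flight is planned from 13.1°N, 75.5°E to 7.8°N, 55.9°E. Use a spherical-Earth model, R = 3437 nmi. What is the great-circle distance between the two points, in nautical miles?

1199 nmi

Haversine: a = sin²(Δφ/2)+cos φ₁ cos φ₂ sin²(Δλ/2) = 0.03009;  σ = 2·atan2(√a,√(1−a))
σ = 19.980° → d = Rσ = 3437·0.34872 = 1199 nmi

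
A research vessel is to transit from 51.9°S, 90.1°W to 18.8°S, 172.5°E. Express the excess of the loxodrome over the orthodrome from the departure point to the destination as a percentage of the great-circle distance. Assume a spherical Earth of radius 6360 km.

5.3%

Great circle: σ = 1.3915 rad → d_gc = Rσ = 8849.7 km
Rhumb: Δφ = +0.5777, Δλ = -1.7000, Δψ = +0.7292, q = Δφ/Δψ = 0.7923 → d_rh = R√(Δφ²+q²Δλ²) = 9320.7 km
Excess = (9320.7 − 8849.7) / 8849.7 = 471.0 / 8849.7 = 5.32% ≈ 5.3%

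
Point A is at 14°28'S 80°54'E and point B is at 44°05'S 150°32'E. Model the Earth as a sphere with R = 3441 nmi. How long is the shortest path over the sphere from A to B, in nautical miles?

3929 nmi

Haversine: a = sin²(Δφ/2)+cos φ₁ cos φ₂ sin²(Δλ/2) = 0.29207;  σ = 2·atan2(√a,√(1−a))
σ = 65.426° → d = Rσ = 3441·1.14190 = 3929 nmi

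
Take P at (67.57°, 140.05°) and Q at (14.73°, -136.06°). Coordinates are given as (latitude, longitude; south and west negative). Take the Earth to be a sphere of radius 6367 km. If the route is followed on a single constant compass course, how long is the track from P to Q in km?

8634 km

Rhumb course C = atan2(Δλ, Δψ) with Δψ = ln[tan(π/4+φ₂/2)/tan(π/4+φ₁/2)] = -1.3581, Δλ = +1.4642 → C = 132.85°
d = R·|Δφ| / |cos C| = 6367·0.92223 / 0.68006 = 8634 km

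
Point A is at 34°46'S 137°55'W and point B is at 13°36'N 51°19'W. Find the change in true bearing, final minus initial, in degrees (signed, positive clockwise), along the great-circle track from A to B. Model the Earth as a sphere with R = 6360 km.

-21.5°

At departure: θ₁ = atan2(sin Δλ cos φ₂, cos φ₁ sin φ₂ − sin φ₁ cos φ₂ cos Δλ) = 76.89°
At arrival: θ₂ = atan2(sin Δλ cos φ₁, −cos φ₂ sin φ₁ + sin φ₂ cos φ₁ cos Δλ) = 55.40°
Δθ = θ₂ − θ₁ = -21.5°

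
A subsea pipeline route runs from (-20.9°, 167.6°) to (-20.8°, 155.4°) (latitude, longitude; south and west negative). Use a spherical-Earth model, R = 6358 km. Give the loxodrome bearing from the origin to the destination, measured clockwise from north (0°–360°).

Δψ = ln[tan(π/4+φ₂/2)/tan(π/4+φ₁/2)] = +0.0019
Δλ = -0.2129 rad (taken the short way round)
course = atan2(Δλ, Δψ) = 270.50°

270.5°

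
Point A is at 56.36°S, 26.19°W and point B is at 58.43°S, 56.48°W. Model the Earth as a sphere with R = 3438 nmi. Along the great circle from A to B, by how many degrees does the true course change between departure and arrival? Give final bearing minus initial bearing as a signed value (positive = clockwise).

Initial bearing θ₁ = atan2(sin Δλ cos φ₂, cos φ₁ sin φ₂ − sin φ₁ cos φ₂ cos Δλ) = 250.09°
Final bearing θ₂ = (initial bearing from the destination back to the start) + 180° = 275.79°
Δθ = θ₂ − θ₁ = +25.7°

+25.7°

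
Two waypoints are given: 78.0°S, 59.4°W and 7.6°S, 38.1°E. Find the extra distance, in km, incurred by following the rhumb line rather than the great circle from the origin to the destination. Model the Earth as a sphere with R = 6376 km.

Great circle: cos σ = sin φ₁ sin φ₂ + cos φ₁ cos φ₂ cos Δλ,  σ = 1.4681 rad → d_gc = 9360.92 km
Rhumb line: Δψ = +2.1198, q = Δφ/Δψ = 0.5796, d_rh = R√(Δφ²+q²Δλ²) = 10046.35 km
Excess = 10046.35 − 9360.92 = 685.43 ≈ 685 km

685 km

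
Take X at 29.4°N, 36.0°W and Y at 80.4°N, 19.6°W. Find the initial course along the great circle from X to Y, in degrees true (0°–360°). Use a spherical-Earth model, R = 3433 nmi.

3.5°

θ = atan2( sin Δλ·cos φ₂ ,  cos φ₁ sin φ₂ − sin φ₁ cos φ₂ cos Δλ )
  = atan2(+0.0471, +0.7805) = 3.45°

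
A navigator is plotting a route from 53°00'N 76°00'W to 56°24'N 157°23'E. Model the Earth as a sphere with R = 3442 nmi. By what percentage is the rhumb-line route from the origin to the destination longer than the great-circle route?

Great circle: σ = 1.0854 rad → d_gc = Rσ = 3736.0 nmi
Rhumb: Δφ = +0.0593, Δλ = -2.2099, Δψ = +0.1028, q = Δφ/Δψ = 0.5774 → d_rh = R√(Δφ²+q²Δλ²) = 4396.9 nmi
Excess = (4396.9 − 3736.0) / 3736.0 = 660.9 / 3736.0 = 17.69% ≈ 17.7%

17.7%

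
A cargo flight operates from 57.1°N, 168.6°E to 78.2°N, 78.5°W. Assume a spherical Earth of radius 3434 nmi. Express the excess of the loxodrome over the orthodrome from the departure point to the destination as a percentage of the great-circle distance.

15.5%

Great circle: σ = 0.6783 rad → d_gc = Rσ = 2329.2 nmi
Rhumb: Δφ = +0.3683, Δλ = +1.9705, Δψ = +1.0498, q = Δφ/Δψ = 0.3508 → d_rh = R√(Δφ²+q²Δλ²) = 2689.5 nmi
Excess = (2689.5 − 2329.2) / 2329.2 = 360.3 / 2329.2 = 15.47% ≈ 15.5%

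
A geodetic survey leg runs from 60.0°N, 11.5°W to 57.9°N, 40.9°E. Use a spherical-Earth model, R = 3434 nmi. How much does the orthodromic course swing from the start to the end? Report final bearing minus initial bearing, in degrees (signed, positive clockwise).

+45.7°

Initial bearing θ₁ = atan2(sin Δλ cos φ₂, cos φ₁ sin φ₂ − sin φ₁ cos φ₂ cos Δλ) = 71.27°
Final bearing θ₂ = (initial bearing from the destination back to the start) + 180° = 116.99°
Δθ = θ₂ − θ₁ = +45.7°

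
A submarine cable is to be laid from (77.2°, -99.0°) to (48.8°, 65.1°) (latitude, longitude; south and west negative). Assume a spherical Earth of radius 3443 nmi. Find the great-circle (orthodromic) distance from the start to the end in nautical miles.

Haversine: a = sin²(Δφ/2)+cos φ₁ cos φ₂ sin²(Δλ/2) = 0.20332;  σ = 2·atan2(√a,√(1−a))
σ = 53.604° → d = Rσ = 3443·0.93556 = 3221 nmi

3221 nmi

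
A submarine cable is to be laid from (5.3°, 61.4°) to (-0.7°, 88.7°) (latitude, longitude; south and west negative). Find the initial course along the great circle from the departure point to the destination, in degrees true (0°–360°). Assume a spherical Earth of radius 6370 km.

θ = atan2( sin Δλ·cos φ₂ ,  cos φ₁ sin φ₂ − sin φ₁ cos φ₂ cos Δλ )
  = atan2(+0.4586, -0.0942) = 101.61°

101.6°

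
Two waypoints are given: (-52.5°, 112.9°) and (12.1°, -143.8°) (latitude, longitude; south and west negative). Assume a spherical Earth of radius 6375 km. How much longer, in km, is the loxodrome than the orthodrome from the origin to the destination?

Great circle: cos σ = sin φ₁ sin φ₂ + cos φ₁ cos φ₂ cos Δλ,  σ = 1.8789 rad → d_gc = 11977.9 km
Rhumb line: Δψ = +1.2932, q = Δφ/Δψ = 0.8719, d_rh = R√(Δφ²+q²Δλ²) = 12332.1 km
Excess = 12332.1 − 11977.9 = 354.2 ≈ 354 km

354 km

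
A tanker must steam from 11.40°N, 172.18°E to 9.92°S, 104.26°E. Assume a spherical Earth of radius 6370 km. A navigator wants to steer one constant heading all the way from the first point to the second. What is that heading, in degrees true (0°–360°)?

Meridional parts: M(φ₁)=+0.2003, M(φ₂)=-0.1740 → ΔM = -0.3743;  Δλ = -1.1854 rad
tan C = Δλ / ΔM = +3.1670 → C = 252.48°

252.5°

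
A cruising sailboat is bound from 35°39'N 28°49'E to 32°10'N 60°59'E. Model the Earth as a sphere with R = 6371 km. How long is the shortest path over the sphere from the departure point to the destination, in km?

Haversine: a = sin²(Δφ/2)+cos φ₁ cos φ₂ sin²(Δλ/2) = 0.05372;  σ = 2·atan2(√a,√(1−a))
σ = 26.802° → d = Rσ = 6371·0.46779 = 2980 km

2980 km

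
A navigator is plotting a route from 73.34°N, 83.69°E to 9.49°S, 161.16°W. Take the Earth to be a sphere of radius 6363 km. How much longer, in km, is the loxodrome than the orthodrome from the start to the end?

Great circle: cos σ = sin φ₁ sin φ₂ + cos φ₁ cos φ₂ cos Δλ,  σ = 1.8526 rad → d_gc = 11788.4 km
Rhumb line: Δψ = -2.0877, q = Δφ/Δψ = 0.6925, d_rh = R√(Δφ²+q²Δλ²) = 12768.4 km
Excess = 12768.4 − 11788.4 = 980.0 ≈ 980 km

980 km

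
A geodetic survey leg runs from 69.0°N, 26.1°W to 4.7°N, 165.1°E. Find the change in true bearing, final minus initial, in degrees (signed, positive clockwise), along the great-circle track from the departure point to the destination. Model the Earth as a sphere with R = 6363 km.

-164.2°

At departure: θ₁ = atan2(sin Δλ cos φ₂, cos φ₁ sin φ₂ − sin φ₁ cos φ₂ cos Δλ) = 348.39°
At arrival: θ₂ = atan2(sin Δλ cos φ₁, −cos φ₂ sin φ₁ + sin φ₂ cos φ₁ cos Δλ) = 184.15°
Δθ = θ₂ − θ₁ = -164.2°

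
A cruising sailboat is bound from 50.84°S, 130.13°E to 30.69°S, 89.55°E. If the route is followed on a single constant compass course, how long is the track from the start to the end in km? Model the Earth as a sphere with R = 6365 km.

Δψ = ln[tan(π/4+φ₂/2)/tan(π/4+φ₁/2)] = +0.4704;  Δφ = +0.3517 rad,  Δλ = -0.7083 rad
q = Δφ/Δψ = 0.7476
d = R·√(Δφ² + q²Δλ²) = 6365·0.63563 = 4046 km

4046 km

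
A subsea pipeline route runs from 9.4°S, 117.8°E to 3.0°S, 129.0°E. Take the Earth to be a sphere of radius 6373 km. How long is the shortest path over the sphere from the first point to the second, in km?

1428 km

cos σ = sin φ₁ sin φ₂ + cos φ₁ cos φ₂ cos Δλ
      = sin(-9.40°)sin(-3.00°) + cos(-9.40°)cos(-3.00°)cos(11.20°) = 0.9750
σ = 12.837° → d = Rσ = 6373·0.22405 = 1428 km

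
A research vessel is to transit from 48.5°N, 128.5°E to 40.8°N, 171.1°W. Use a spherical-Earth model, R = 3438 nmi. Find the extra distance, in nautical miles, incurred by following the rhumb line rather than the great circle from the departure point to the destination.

Great circle: cos σ = sin φ₁ sin φ₂ + cos φ₁ cos φ₂ cos Δλ,  σ = 0.7420 rad → d_gc = 2550.9 nmi
Rhumb line: Δψ = -0.1893, q = Δφ/Δψ = 0.7098, d_rh = R√(Δφ²+q²Δλ²) = 2613.8 nmi
Excess = 2613.8 − 2550.9 = 62.9 ≈ 63 nmi

63 nmi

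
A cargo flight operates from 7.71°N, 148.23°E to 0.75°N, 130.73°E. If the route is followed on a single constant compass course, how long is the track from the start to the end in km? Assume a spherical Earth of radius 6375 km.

2089 km

Δψ = ln[tan(π/4+φ₂/2)/tan(π/4+φ₁/2)] = -0.1219;  Δφ = -0.1215 rad,  Δλ = -0.3054 rad
q = Δφ/Δψ = 0.9967
d = R·√(Δφ² + q²Δλ²) = 6375·0.32775 = 2089 km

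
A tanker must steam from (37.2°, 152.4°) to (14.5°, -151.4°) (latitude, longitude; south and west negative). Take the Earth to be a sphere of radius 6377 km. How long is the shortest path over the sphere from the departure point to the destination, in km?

cos σ = sin φ₁ sin φ₂ + cos φ₁ cos φ₂ cos Δλ
      = sin(37.20°)sin(14.50°) + cos(37.20°)cos(14.50°)cos(56.20°) = 0.5804
σ = 54.523° → d = Rσ = 6377·0.95161 = 6068 km

6068 km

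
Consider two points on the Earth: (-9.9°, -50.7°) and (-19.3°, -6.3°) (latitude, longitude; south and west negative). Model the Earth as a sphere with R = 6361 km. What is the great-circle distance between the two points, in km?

4869 km

Haversine: a = sin²(Δφ/2)+cos φ₁ cos φ₂ sin²(Δλ/2) = 0.13945;  σ = 2·atan2(√a,√(1−a))
σ = 43.854° → d = Rσ = 6361·0.76540 = 4869 km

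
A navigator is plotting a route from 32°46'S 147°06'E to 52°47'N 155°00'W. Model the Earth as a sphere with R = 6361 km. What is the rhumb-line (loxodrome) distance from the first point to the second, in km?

Δψ = ln[tan(π/4+φ₂/2)/tan(π/4+φ₁/2)] = +1.6944;  Δφ = +1.4931 rad,  Δλ = +1.0105 rad
q = Δφ/Δψ = 0.8812
d = R·√(Δφ² + q²Δλ²) = 6361·1.73850 = 11059 km

11059 km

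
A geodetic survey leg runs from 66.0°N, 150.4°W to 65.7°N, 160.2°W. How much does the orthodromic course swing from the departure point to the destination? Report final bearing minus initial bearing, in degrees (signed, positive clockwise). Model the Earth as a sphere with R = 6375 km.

-8.9°

At departure: θ₁ = atan2(sin Δλ cos φ₂, cos φ₁ sin φ₂ − sin φ₁ cos φ₂ cos Δλ) = 270.20°
At arrival: θ₂ = atan2(sin Δλ cos φ₁, −cos φ₂ sin φ₁ + sin φ₂ cos φ₁ cos Δλ) = 261.26°
Δθ = θ₂ − θ₁ = -8.9°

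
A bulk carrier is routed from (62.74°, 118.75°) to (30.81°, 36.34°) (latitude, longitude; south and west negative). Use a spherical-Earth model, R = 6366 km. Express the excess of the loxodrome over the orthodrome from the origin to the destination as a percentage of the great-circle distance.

Great circle: σ = 1.0388 rad → d_gc = Rσ = 6612.9 km
Rhumb: Δφ = -0.5573, Δλ = -1.4383, Δψ = -0.8511, q = Δφ/Δψ = 0.6548 → d_rh = R√(Δφ²+q²Δλ²) = 6966.2 km
Excess = (6966.2 − 6612.9) / 6612.9 = 353.3 / 6612.9 = 5.34% ≈ 5.3%

5.3%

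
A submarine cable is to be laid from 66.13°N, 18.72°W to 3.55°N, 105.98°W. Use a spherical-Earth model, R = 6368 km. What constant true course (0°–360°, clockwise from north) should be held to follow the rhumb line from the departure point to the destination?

225.6°

Meridional parts: M(φ₁)=+1.5541, M(φ₂)=+0.0620 → ΔM = -1.4921;  Δλ = -1.5230 rad
tan C = Δλ / ΔM = +1.0207 → C = 225.59°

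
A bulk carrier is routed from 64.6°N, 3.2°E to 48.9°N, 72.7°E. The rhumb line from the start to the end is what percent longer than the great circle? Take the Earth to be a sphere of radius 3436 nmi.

4.6%

Great circle: σ = 0.6770 rad → d_gc = Rσ = 2326.1 nmi
Rhumb: Δφ = -0.2740, Δλ = +1.2130, Δψ = -0.5089, q = Δφ/Δψ = 0.5384 → d_rh = R√(Δφ²+q²Δλ²) = 2433.7 nmi
Excess = (2433.7 − 2326.1) / 2326.1 = 107.6 / 2326.1 = 4.63% ≈ 4.6%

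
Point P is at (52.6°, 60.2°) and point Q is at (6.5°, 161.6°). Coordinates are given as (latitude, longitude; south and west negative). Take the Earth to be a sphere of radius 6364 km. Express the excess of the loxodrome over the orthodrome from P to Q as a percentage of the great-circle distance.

Great circle: σ = 1.6002 rad → d_gc = Rσ = 10183.36 km
Rhumb: Δφ = -0.8046, Δλ = +1.7698, Δψ = -0.9696, q = Δφ/Δψ = 0.8298 → d_rh = R√(Δφ²+q²Δλ²) = 10656.91 km
Excess = (10656.91 − 10183.36) / 10183.36 = 473.55 / 10183.36 = 4.6502% ≈ 4.7%

4.7%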